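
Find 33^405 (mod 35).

13

405 in binary is 110010101, i.e. 405 = 256 + 128 + 16 + 4 + 1.
33^1 ≡ 33 (mod 35)
33^2 ≡ 33^2 = 1089 ≡ 4 (mod 35)
33^4 ≡ 4^2 = 16 (mod 35)
33^8 ≡ 16^2 = 256 ≡ 11 (mod 35)
33^16 ≡ 11^2 = 121 ≡ 16 (mod 35)
33^32 ≡ 16^2 = 256 ≡ 11 (mod 35)
33^64 ≡ 11^2 = 121 ≡ 16 (mod 35)
33^128 ≡ 16^2 = 256 ≡ 11 (mod 35)
33^256 ≡ 11^2 = 121 ≡ 16 (mod 35)
33^405 = 33^256 · 33^128 · 33^16 · 33^4 · 33^1 ≡ 16 · 11 · 16 · 16 · 33 (mod 35).
Accumulate the product:
16 · 11 = 176 ≡ 1
1 · 16 = 16
16 · 16 = 256 ≡ 11
11 · 33 = 363 ≡ 13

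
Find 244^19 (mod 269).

202

Using repeated squaring:
19 in binary is 10011, i.e. 19 = 16 + 2 + 1.
244^1 ≡ 244 (mod 269)
244^2 ≡ 244^2 = 59536 ≡ 87 (mod 269)
244^4 ≡ 87^2 = 7569 ≡ 37 (mod 269)
244^8 ≡ 37^2 = 1369 ≡ 24 (mod 269)
244^16 ≡ 24^2 = 576 ≡ 38 (mod 269)
244^19 = 244^16 * 244^2 * 244^1 ≡ 38 * 87 * 244 (mod 269).
Accumulate the product:
38 * 87 = 3306 ≡ 78
78 * 244 = 19032 ≡ 202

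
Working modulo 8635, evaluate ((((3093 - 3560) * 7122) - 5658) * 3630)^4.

3093 - 3560 = -467 ≡ 8168 (mod 8635)
8168 * 7122 = 58172496 ≡ 7136 (mod 8635)
7136 - 5658 = 1478
1478 * 3630 = 5365140 ≡ 2805 (mod 8635)
(2805)^4 ≡ 5610 (mod 8635)

5610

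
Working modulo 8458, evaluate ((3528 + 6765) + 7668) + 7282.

8327

3528 + 6765 = 10293 ≡ 1835 (mod 8458)
1835 + 7668 = 9503 ≡ 1045 (mod 8458)
1045 + 7282 = 8327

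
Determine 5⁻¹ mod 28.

By the extended Euclidean algorithm:
28 = 5×5 + 3
5 = 1×3 + 2
3 = 1×2 + 1
2 = 2×1 + 0
gcd(5, 28) = 1, so the inverse exists.
Back-substitute for 1:
1 = 1×3 − 1×2
  = −1×5 + 2×3
  = 2×28 − 11×5
So 5⁻¹ ≡ −11 ≡ 17 (mod 28).

17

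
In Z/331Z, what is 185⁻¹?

34

331 = 1*185 + 146
185 = 1*146 + 39
146 = 3*39 + 29
39 = 1*29 + 10
29 = 2*10 + 9
10 = 1*9 + 1
9 = 9*1 + 0
gcd(185, 331) = 1, so the inverse exists.
Back-substitute for 1:
1 = 1*10 − 1*9
  = −1*29 + 3*10
  = 3*39 − 4*29
  = −4*146 + 15*39
  = 15*185 − 19*146
  = −19*331 + 34*185
So 185⁻¹ ≡ 34 (mod 331).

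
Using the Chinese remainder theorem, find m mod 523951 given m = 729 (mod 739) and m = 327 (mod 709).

739⁻¹ mod 709: 739×260 ≡ 1 (mod 709), so 739⁻¹ ≡ 260.
m = 729 + 739×((327 − 729)×260 mod 709) = 729 + 739×412 = 305197.

305197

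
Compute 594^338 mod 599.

39

By square-and-multiply:
338 in binary is 101010010, i.e. 338 = 256 + 64 + 16 + 2.
594^1 ≡ 594 (mod 599)
594^2 ≡ 594^2 = 352836 ≡ 25 (mod 599)
594^4 ≡ 25^2 = 625 ≡ 26 (mod 599)
594^8 ≡ 26^2 = 676 ≡ 77 (mod 599)
594^16 ≡ 77^2 = 5929 ≡ 538 (mod 599)
594^32 ≡ 538^2 = 289444 ≡ 127 (mod 599)
594^64 ≡ 127^2 = 16129 ≡ 555 (mod 599)
594^128 ≡ 555^2 = 308025 ≡ 139 (mod 599)
594^256 ≡ 139^2 = 19321 ≡ 153 (mod 599)
594^338 = 594^256 * 594^64 * 594^16 * 594^2 ≡ 153 * 555 * 538 * 25 (mod 599).
Accumulate the product:
153 * 555 = 84915 ≡ 456
456 * 538 = 245328 ≡ 337
337 * 25 = 8425 ≡ 39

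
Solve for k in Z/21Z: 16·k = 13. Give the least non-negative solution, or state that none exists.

10

gcd(16, 21) = 1, so a unique solution mod 21 exists.
16⁻¹ ≡ 4 (mod 21).
k ≡ 4·13 ≡ 10 (mod 21).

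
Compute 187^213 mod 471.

328

Compute successive squares:
213 in binary is 11010101, i.e. 213 = 128 + 64 + 16 + 4 + 1.
187^1 ≡ 187 (mod 471)
187^2 ≡ 187^2 = 34969 ≡ 115 (mod 471)
187^4 ≡ 115^2 = 13225 ≡ 37 (mod 471)
187^8 ≡ 37^2 = 1369 ≡ 427 (mod 471)
187^16 ≡ 427^2 = 182329 ≡ 52 (mod 471)
187^32 ≡ 52^2 = 2704 ≡ 349 (mod 471)
187^64 ≡ 349^2 = 121801 ≡ 283 (mod 471)
187^128 ≡ 283^2 = 80089 ≡ 19 (mod 471)
187^213 = 187^128 * 187^64 * 187^16 * 187^4 * 187^1 ≡ 19 * 283 * 52 * 37 * 187 (mod 471).
Accumulate the product:
19 * 283 = 5377 ≡ 196
196 * 52 = 10192 ≡ 301
301 * 37 = 11137 ≡ 304
304 * 187 = 56848 ≡ 328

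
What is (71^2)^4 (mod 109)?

66

(71)^2 ≡ 27 (mod 109)
(27)^4 ≡ 66 (mod 109)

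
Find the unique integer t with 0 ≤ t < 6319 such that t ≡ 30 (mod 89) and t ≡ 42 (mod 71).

4302

89⁻¹ mod 71: 89×4 ≡ 1 (mod 71), so 89⁻¹ ≡ 4.
t = 30 + 89×((42 − 30)×4 mod 71) = 30 + 89×48 = 4302.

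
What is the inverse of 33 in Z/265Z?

257

265 = 8·33 + 1
33 = 33·1 + 0
gcd(33, 265) = 1, so the inverse exists.
Back-substitute for 1:
1 = 1·265 − 8·33
So 33⁻¹ ≡ −8 ≡ 257 (mod 265).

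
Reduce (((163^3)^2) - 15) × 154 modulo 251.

216

(163)^3 ≡ 244 (mod 251)
(244)^2 ≡ 49 (mod 251)
49 - 15 = 34
34 × 154 = 5236 ≡ 216 (mod 251)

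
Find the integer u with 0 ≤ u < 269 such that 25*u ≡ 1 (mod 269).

By the extended Euclidean algorithm:
269 = 10·25 + 19
25 = 1·19 + 6
19 = 3·6 + 1
6 = 6·1 + 0
gcd(25, 269) = 1, so the inverse exists.
Back-substitute for 1:
1 = 1·19 − 3·6
  = −3·25 + 4·19
  = 4·269 − 43·25
So 25⁻¹ ≡ −43 ≡ 226 (mod 269).

226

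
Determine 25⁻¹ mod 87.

7

Apply the Euclidean algorithm and back-substitute:
87 = 3·25 + 12
25 = 2·12 + 1
12 = 12·1 + 0
gcd(25, 87) = 1, so the inverse exists.
Bézout: 1 = −2·87 + 7·25.
So 25⁻¹ ≡ 7 (mod 87).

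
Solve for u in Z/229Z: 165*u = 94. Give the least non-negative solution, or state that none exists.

20

gcd(165, 229) = 1, so a unique solution mod 229 exists.
165⁻¹ ≡ 161 (mod 229).
u ≡ 161*94 ≡ 20 (mod 229).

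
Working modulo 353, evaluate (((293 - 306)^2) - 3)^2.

22

293 - 306 = -13 ≡ 340 (mod 353)
(340)^2 ≡ 169 (mod 353)
169 - 3 = 166
(166)^2 ≡ 22 (mod 353)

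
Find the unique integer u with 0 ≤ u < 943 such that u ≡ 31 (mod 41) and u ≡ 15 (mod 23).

728

41⁻¹ mod 23: 41×9 ≡ 1 (mod 23), so 41⁻¹ ≡ 9.
u = 31 + 41×((15 − 31)×9 mod 23) = 31 + 41×17 = 728.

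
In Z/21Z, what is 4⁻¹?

16

Run the extended Euclidean algorithm:
21 = 5×4 + 1
4 = 4×1 + 0
gcd(4, 21) = 1, so the inverse exists.
Back-substitute for 1:
1 = 1×21 − 5×4
So 4⁻¹ ≡ −5 ≡ 16 (mod 21).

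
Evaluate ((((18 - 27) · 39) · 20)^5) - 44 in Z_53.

52

18 - 27 = -9 ≡ 44 (mod 53)
44 · 39 = 1716 ≡ 20 (mod 53)
20 · 20 = 400 ≡ 29 (mod 53)
(29)^5 ≡ 43 (mod 53)
43 - 44 = -1 ≡ 52 (mod 53)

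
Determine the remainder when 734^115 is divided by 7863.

3926

Compute successive squares:
734^1 ≡ 734 (mod 7863)
734^2 ≡ 734^2 = 538756 ≡ 4072 (mod 7863)
734^4 ≡ 4072^2 = 16581184 ≡ 5980 (mod 7863)
734^8 ≡ 5980^2 = 35760400 ≡ 7339 (mod 7863)
734^16 ≡ 7339^2 = 53860921 ≡ 7234 (mod 7863)
734^32 ≡ 7234^2 = 52330756 ≡ 2491 (mod 7863)
734^64 ≡ 2491^2 = 6205081 ≡ 1174 (mod 7863)
734^115 = 734^64 · 734^32 · 734^16 · 734^2 · 734^1 ≡ 1174 · 2491 · 7234 · 4072 · 734 (mod 7863).
Accumulate the product:
1174 · 2491 = 2924434 ≡ 7261
7261 · 7234 = 52526074 ≡ 1234
1234 · 4072 = 5024848 ≡ 391
391 · 734 = 286994 ≡ 3926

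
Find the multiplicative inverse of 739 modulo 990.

919

990 = 1*739 + 251
739 = 2*251 + 237
251 = 1*237 + 14
237 = 16*14 + 13
14 = 1*13 + 1
13 = 13*1 + 0
gcd(739, 990) = 1, so the inverse exists.
Back-substitute for 1:
1 = 1*14 − 1*13
  = −1*237 + 17*14
  = 17*251 − 18*237
  = −18*739 + 53*251
  = 53*990 − 71*739
So 739⁻¹ ≡ −71 ≡ 919 (mod 990).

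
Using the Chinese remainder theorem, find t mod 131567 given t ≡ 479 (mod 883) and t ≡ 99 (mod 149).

19022

883⁻¹ mod 149: 883*27 ≡ 1 (mod 149), so 883⁻¹ ≡ 27.
t = 479 + 883*((99 − 479)*27 mod 149) = 479 + 883*21 = 19022.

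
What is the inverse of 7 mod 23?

10

23 = 3*7 + 2
7 = 3*2 + 1
2 = 2*1 + 0
gcd(7, 23) = 1, so the inverse exists.
Back-substitute for 1:
1 = 1*7 − 3*2
  = −3*23 + 10*7
So 7⁻¹ ≡ 10 (mod 23).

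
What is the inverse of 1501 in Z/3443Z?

1296

3443 = 2·1501 + 441
1501 = 3·441 + 178
441 = 2·178 + 85
178 = 2·85 + 8
85 = 10·8 + 5
8 = 1·5 + 3
5 = 1·3 + 2
3 = 1·2 + 1
2 = 2·1 + 0
gcd(1501, 3443) = 1, so the inverse exists.
Back-substitute for 1:
1 = 1·3 − 1·2
  = −1·5 + 2·3
  = 2·8 − 3·5
  = −3·85 + 32·8
  = 32·178 − 67·85
  = −67·441 + 166·178
  = 166·1501 − 565·441
  = −565·3443 + 1296·1501
So 1501⁻¹ ≡ 1296 (mod 3443).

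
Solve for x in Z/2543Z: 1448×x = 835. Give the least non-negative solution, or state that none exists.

gcd(1448, 2543) = 1, so a unique solution mod 2543 exists.
1448⁻¹ ≡ 353 (mod 2543).
x ≡ 353×835 ≡ 2310 (mod 2543).

2310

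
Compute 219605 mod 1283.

219605 = 171*1283 + 212, so 219605 ≡ 212 (mod 1283).

212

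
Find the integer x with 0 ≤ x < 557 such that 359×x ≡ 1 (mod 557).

301

557 = 1·359 + 198
359 = 1·198 + 161
198 = 1·161 + 37
161 = 4·37 + 13
37 = 2·13 + 11
13 = 1·11 + 2
11 = 5·2 + 1
2 = 2·1 + 0
gcd(359, 557) = 1, so the inverse exists.
Bézout: 1 = 165·557 − 256·359.
So 359⁻¹ ≡ −256 ≡ 301 (mod 557).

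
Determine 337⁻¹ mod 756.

673

Apply the Euclidean algorithm and back-substitute:
756 = 2*337 + 82
337 = 4*82 + 9
82 = 9*9 + 1
9 = 9*1 + 0
gcd(337, 756) = 1, so the inverse exists.
Bézout: 1 = 37*756 − 83*337.
So 337⁻¹ ≡ −83 ≡ 673 (mod 756).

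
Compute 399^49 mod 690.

49 in binary is 110001, i.e. 49 = 32 + 16 + 1.
399^1 ≡ 399 (mod 690)
399^2 ≡ 399^2 = 159201 ≡ 501 (mod 690)
399^4 ≡ 501^2 = 251001 ≡ 531 (mod 690)
399^8 ≡ 531^2 = 281961 ≡ 441 (mod 690)
399^16 ≡ 441^2 = 194481 ≡ 591 (mod 690)
399^32 ≡ 591^2 = 349281 ≡ 141 (mod 690)
399^49 = 399^32 × 399^16 × 399^1 ≡ 141 × 591 × 399 (mod 690).
Accumulate the product:
141 × 591 = 83331 ≡ 531
531 × 399 = 211869 ≡ 39

39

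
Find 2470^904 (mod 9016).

8016

Using repeated squaring:
904 in binary is 1110001000, i.e. 904 = 512 + 256 + 128 + 8.
2470^1 ≡ 2470 (mod 9016)
2470^2 ≡ 2470^2 = 6100900 ≡ 6084 (mod 9016)
2470^4 ≡ 6084^2 = 37015056 ≡ 4376 (mod 9016)
2470^8 ≡ 4376^2 = 19149376 ≡ 8408 (mod 9016)
2470^16 ≡ 8408^2 = 70694464 ≡ 8 (mod 9016)
2470^32 ≡ 8^2 = 64 (mod 9016)
2470^64 ≡ 64^2 = 4096 (mod 9016)
2470^128 ≡ 4096^2 = 16777216 ≡ 7456 (mod 9016)
2470^256 ≡ 7456^2 = 55591936 ≡ 8296 (mod 9016)
2470^512 ≡ 8296^2 = 68823616 ≡ 4488 (mod 9016)
2470^904 = 2470^512 * 2470^256 * 2470^128 * 2470^8 ≡ 4488 * 8296 * 7456 * 8408 (mod 9016).
Accumulate the product:
4488 * 8296 = 37232448 ≡ 5384
5384 * 7456 = 40143104 ≡ 3872
3872 * 8408 = 32555776 ≡ 8016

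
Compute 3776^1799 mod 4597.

Compute successive squares:
1799 in binary is 11100000111, i.e. 1799 = 1024 + 512 + 256 + 4 + 2 + 1.
3776^1 ≡ 3776 (mod 4597)
3776^2 ≡ 3776^2 = 14258176 ≡ 2879 (mod 4597)
3776^4 ≡ 2879^2 = 8288641 ≡ 250 (mod 4597)
3776^8 ≡ 250^2 = 62500 ≡ 2739 (mod 4597)
3776^16 ≡ 2739^2 = 7502121 ≡ 4414 (mod 4597)
3776^32 ≡ 4414^2 = 19483396 ≡ 1310 (mod 4597)
3776^64 ≡ 1310^2 = 1716100 ≡ 1419 (mod 4597)
3776^128 ≡ 1419^2 = 2013561 ≡ 75 (mod 4597)
3776^256 ≡ 75^2 = 5625 ≡ 1028 (mod 4597)
3776^512 ≡ 1028^2 = 1056784 ≡ 4071 (mod 4597)
3776^1024 ≡ 4071^2 = 16573041 ≡ 856 (mod 4597)
3776^1799 = 3776^1024 * 3776^512 * 3776^256 * 3776^4 * 3776^2 * 3776^1 ≡ 856 * 4071 * 1028 * 250 * 2879 * 3776 (mod 4597).
Accumulate the product:
856 * 4071 = 3484776 ≡ 250
250 * 1028 = 257000 ≡ 4165
4165 * 250 = 1041250 ≡ 2328
2328 * 2879 = 6702312 ≡ 4483
4483 * 3776 = 16927808 ≡ 1654

1654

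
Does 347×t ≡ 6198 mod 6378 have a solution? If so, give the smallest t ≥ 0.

1764

gcd(347, 6378) = 1, so a unique solution mod 6378 exists.
347⁻¹ ≡ 1691 (mod 6378).
t ≡ 1691×6198 ≡ 1764 (mod 6378).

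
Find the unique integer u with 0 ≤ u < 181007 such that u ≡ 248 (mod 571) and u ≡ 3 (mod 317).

571⁻¹ mod 317: 571·161 ≡ 1 (mod 317), so 571⁻¹ ≡ 161.
u = 248 + 571·((3 − 248)·161 mod 317) = 248 + 571·180 = 103028.
Check: 103028 mod 571 = 248, 103028 mod 317 = 3. ✓

103028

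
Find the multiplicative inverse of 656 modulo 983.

493

983 = 1×656 + 327
656 = 2×327 + 2
327 = 163×2 + 1
2 = 2×1 + 0
gcd(656, 983) = 1, so the inverse exists.
Bézout: 1 = 327×983 − 490×656.
So 656⁻¹ ≡ −490 ≡ 493 (mod 983).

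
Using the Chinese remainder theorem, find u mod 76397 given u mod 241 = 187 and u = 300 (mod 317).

73210

241⁻¹ mod 317: 241·171 ≡ 1 (mod 317), so 241⁻¹ ≡ 171.
u = 187 + 241·((300 − 187)·171 mod 317) = 187 + 241·303 = 73210.
Check: 73210 mod 241 = 187, 73210 mod 317 = 300. ✓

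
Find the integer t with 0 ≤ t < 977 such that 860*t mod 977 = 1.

Run the extended Euclidean algorithm:
977 = 1*860 + 117
860 = 7*117 + 41
117 = 2*41 + 35
41 = 1*35 + 6
35 = 5*6 + 5
6 = 1*5 + 1
5 = 5*1 + 0
gcd(860, 977) = 1, so the inverse exists.
Back-substitute for 1:
1 = 1*6 − 1*5
  = −1*35 + 6*6
  = 6*41 − 7*35
  = −7*117 + 20*41
  = 20*860 − 147*117
  = −147*977 + 167*860
So 860⁻¹ ≡ 167 (mod 977).

167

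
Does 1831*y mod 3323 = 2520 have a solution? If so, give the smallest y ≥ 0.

gcd(1831, 3323) = 1, so a unique solution mod 3323 exists.
1831⁻¹ ≡ 1637 (mod 3323).
y ≡ 1637*2520 ≡ 1397 (mod 3323).

1397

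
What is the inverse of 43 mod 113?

By the extended Euclidean algorithm:
113 = 2×43 + 27
43 = 1×27 + 16
27 = 1×16 + 11
16 = 1×11 + 5
11 = 2×5 + 1
5 = 5×1 + 0
gcd(43, 113) = 1, so the inverse exists.
Back-substitute for 1:
1 = 1×11 − 2×5
  = −2×16 + 3×11
  = 3×27 − 5×16
  = −5×43 + 8×27
  = 8×113 − 21×43
So 43⁻¹ ≡ −21 ≡ 92 (mod 113).

92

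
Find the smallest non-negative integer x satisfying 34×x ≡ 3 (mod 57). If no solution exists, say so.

42

gcd(34, 57) = 1, so a unique solution mod 57 exists.
34⁻¹ ≡ 52 (mod 57).
x ≡ 52×3 ≡ 42 (mod 57).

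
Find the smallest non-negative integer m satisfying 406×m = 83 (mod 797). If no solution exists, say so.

383

gcd(406, 797) = 1, so a unique solution mod 797 exists.
406⁻¹ ≡ 744 (mod 797).
m ≡ 744×83 ≡ 383 (mod 797).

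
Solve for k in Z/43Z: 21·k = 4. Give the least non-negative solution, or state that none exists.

35

gcd(21, 43) = 1, so a unique solution mod 43 exists.
21⁻¹ ≡ 41 (mod 43).
k ≡ 41·4 ≡ 35 (mod 43).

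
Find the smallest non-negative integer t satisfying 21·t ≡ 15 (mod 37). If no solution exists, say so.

gcd(21, 37) = 1, so a unique solution mod 37 exists.
21⁻¹ ≡ 30 (mod 37).
t ≡ 30·15 ≡ 6 (mod 37).

6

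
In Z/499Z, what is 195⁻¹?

499 = 2·195 + 109
195 = 1·109 + 86
109 = 1·86 + 23
86 = 3·23 + 17
23 = 1·17 + 6
17 = 2·6 + 5
6 = 1·5 + 1
5 = 5·1 + 0
gcd(195, 499) = 1, so the inverse exists.
Bézout: 1 = 34·499 − 87·195.
So 195⁻¹ ≡ −87 ≡ 412 (mod 499).

412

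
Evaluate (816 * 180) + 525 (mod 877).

816 * 180 = 146880 ≡ 421 (mod 877)
421 + 525 = 946 ≡ 69 (mod 877)

69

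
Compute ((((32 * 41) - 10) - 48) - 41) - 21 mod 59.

32 * 41 = 1312 ≡ 14 (mod 59)
14 - 10 = 4
4 - 48 = -44 ≡ 15 (mod 59)
15 - 41 = -26 ≡ 33 (mod 59)
33 - 21 = 12

12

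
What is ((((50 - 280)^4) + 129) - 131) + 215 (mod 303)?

82

50 - 280 = -230 ≡ 73 (mod 303)
(73)^4 ≡ 172 (mod 303)
172 + 129 = 301
301 - 131 = 170
170 + 215 = 385 ≡ 82 (mod 303)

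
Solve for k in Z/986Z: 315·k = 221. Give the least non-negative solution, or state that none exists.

gcd(315, 986) = 1, so a unique solution mod 986 exists.
315⁻¹ ≡ 529 (mod 986).
k ≡ 529·221 ≡ 561 (mod 986).

561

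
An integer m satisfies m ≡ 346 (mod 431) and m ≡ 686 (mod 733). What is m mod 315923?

431⁻¹ mod 733: 431×483 ≡ 1 (mod 733), so 431⁻¹ ≡ 483.
m = 346 + 431×((686 − 346)×483 mod 733) = 346 + 431×28 = 12414.

12414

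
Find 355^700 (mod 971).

700 in binary is 1010111100, i.e. 700 = 512 + 128 + 32 + 16 + 8 + 4.
355^1 ≡ 355 (mod 971)
355^2 ≡ 355^2 = 126025 ≡ 766 (mod 971)
355^4 ≡ 766^2 = 586756 ≡ 272 (mod 971)
355^8 ≡ 272^2 = 73984 ≡ 188 (mod 971)
355^16 ≡ 188^2 = 35344 ≡ 388 (mod 971)
355^32 ≡ 388^2 = 150544 ≡ 39 (mod 971)
355^64 ≡ 39^2 = 1521 ≡ 550 (mod 971)
355^128 ≡ 550^2 = 302500 ≡ 519 (mod 971)
355^256 ≡ 519^2 = 269361 ≡ 394 (mod 971)
355^512 ≡ 394^2 = 155236 ≡ 847 (mod 971)
355^700 = 355^512 · 355^128 · 355^32 · 355^16 · 355^8 · 355^4 ≡ 847 · 519 · 39 · 388 · 188 · 272 (mod 971).
Accumulate the product:
847 · 519 = 439593 ≡ 701
701 · 39 = 27339 ≡ 151
151 · 388 = 58588 ≡ 328
328 · 188 = 61664 ≡ 491
491 · 272 = 133552 ≡ 525

525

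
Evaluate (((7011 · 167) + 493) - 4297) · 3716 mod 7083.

384

7011 · 167 = 1170837 ≡ 2142 (mod 7083)
2142 + 493 = 2635
2635 - 4297 = -1662 ≡ 5421 (mod 7083)
5421 · 3716 = 20144436 ≡ 384 (mod 7083)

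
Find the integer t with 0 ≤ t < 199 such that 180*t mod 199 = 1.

178

199 = 1·180 + 19
180 = 9·19 + 9
19 = 2·9 + 1
9 = 9·1 + 0
gcd(180, 199) = 1, so the inverse exists.
Back-substitute for 1:
1 = 1·19 − 2·9
  = −2·180 + 19·19
  = 19·199 − 21·180
So 180⁻¹ ≡ −21 ≡ 178 (mod 199).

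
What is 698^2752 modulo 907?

733

2752 in binary is 101011000000, i.e. 2752 = 2048 + 512 + 128 + 64.
698^1 ≡ 698 (mod 907)
698^2 ≡ 698^2 = 487204 ≡ 145 (mod 907)
698^4 ≡ 145^2 = 21025 ≡ 164 (mod 907)
698^8 ≡ 164^2 = 26896 ≡ 593 (mod 907)
698^16 ≡ 593^2 = 351649 ≡ 640 (mod 907)
698^32 ≡ 640^2 = 409600 ≡ 543 (mod 907)
698^64 ≡ 543^2 = 294849 ≡ 74 (mod 907)
698^128 ≡ 74^2 = 5476 ≡ 34 (mod 907)
698^256 ≡ 34^2 = 1156 ≡ 249 (mod 907)
698^512 ≡ 249^2 = 62001 ≡ 325 (mod 907)
698^1024 ≡ 325^2 = 105625 ≡ 413 (mod 907)
698^2048 ≡ 413^2 = 170569 ≡ 53 (mod 907)
698^2752 = 698^2048 * 698^512 * 698^128 * 698^64 ≡ 53 * 325 * 34 * 74 (mod 907).
Accumulate the product:
53 * 325 = 17225 ≡ 899
899 * 34 = 30566 ≡ 635
635 * 74 = 46990 ≡ 733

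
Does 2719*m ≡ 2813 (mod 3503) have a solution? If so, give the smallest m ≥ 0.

2226

gcd(2719, 3503) = 1, so a unique solution mod 3503 exists.
2719⁻¹ ≡ 210 (mod 3503).
m ≡ 210*2813 ≡ 2226 (mod 3503).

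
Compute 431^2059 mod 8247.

2059 in binary is 100000001011, i.e. 2059 = 2048 + 8 + 2 + 1.
431^1 ≡ 431 (mod 8247)
431^2 ≡ 431^2 = 185761 ≡ 4327 (mod 8247)
431^4 ≡ 4327^2 = 18722929 ≡ 2239 (mod 8247)
431^8 ≡ 2239^2 = 5013121 ≡ 7192 (mod 8247)
431^16 ≡ 7192^2 = 51724864 ≡ 7927 (mod 8247)
431^32 ≡ 7927^2 = 62837329 ≡ 3436 (mod 8247)
431^64 ≡ 3436^2 = 11806096 ≡ 4639 (mod 8247)
431^128 ≡ 4639^2 = 21520321 ≡ 3898 (mod 8247)
431^256 ≡ 3898^2 = 15194404 ≡ 3430 (mod 8247)
431^512 ≡ 3430^2 = 11764900 ≡ 4678 (mod 8247)
431^1024 ≡ 4678^2 = 21883684 ≡ 4393 (mod 8247)
431^2048 ≡ 4393^2 = 19298449 ≡ 469 (mod 8247)
431^2059 = 431^2048 · 431^8 · 431^2 · 431^1 ≡ 469 · 7192 · 4327 · 431 (mod 8247).
Accumulate the product:
469 · 7192 = 3373048 ≡ 25
25 · 4327 = 108175 ≡ 964
964 · 431 = 415484 ≡ 3134

3134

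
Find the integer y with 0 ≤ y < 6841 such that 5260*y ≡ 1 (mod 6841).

6841 = 1·5260 + 1581
5260 = 3·1581 + 517
1581 = 3·517 + 30
517 = 17·30 + 7
30 = 4·7 + 2
7 = 3·2 + 1
2 = 2·1 + 0
gcd(5260, 6841) = 1, so the inverse exists.
Back-substitute for 1:
1 = 1·7 − 3·2
  = −3·30 + 13·7
  = 13·517 − 224·30
  = −224·1581 + 685·517
  = 685·5260 − 2279·1581
  = −2279·6841 + 2964·5260
So 5260⁻¹ ≡ 2964 (mod 6841).

2964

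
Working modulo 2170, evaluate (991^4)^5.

1241

(991)^4 ≡ 1551 (mod 2170)
(1551)^5 ≡ 1241 (mod 2170)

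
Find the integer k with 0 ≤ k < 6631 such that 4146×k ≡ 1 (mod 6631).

Apply the Euclidean algorithm and back-substitute:
6631 = 1·4146 + 2485
4146 = 1·2485 + 1661
2485 = 1·1661 + 824
1661 = 2·824 + 13
824 = 63·13 + 5
13 = 2·5 + 3
5 = 1·3 + 2
3 = 1·2 + 1
2 = 2·1 + 0
gcd(4146, 6631) = 1, so the inverse exists.
Back-substitute for 1:
1 = 1·3 − 1·2
  = −1·5 + 2·3
  = 2·13 − 5·5
  = −5·824 + 317·13
  = 317·1661 − 639·824
  = −639·2485 + 956·1661
  = 956·4146 − 1595·2485
  = −1595·6631 + 2551·4146
So 4146⁻¹ ≡ 2551 (mod 6631).

2551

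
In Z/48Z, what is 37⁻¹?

Run the extended Euclidean algorithm:
48 = 1·37 + 11
37 = 3·11 + 4
11 = 2·4 + 3
4 = 1·3 + 1
3 = 3·1 + 0
gcd(37, 48) = 1, so the inverse exists.
Bézout: 1 = −10·48 + 13·37.
So 37⁻¹ ≡ 13 (mod 48).

13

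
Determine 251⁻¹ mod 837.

827

837 = 3×251 + 84
251 = 2×84 + 83
84 = 1×83 + 1
83 = 83×1 + 0
gcd(251, 837) = 1, so the inverse exists.
Back-substitute for 1:
1 = 1×84 − 1×83
  = −1×251 + 3×84
  = 3×837 − 10×251
So 251⁻¹ ≡ −10 ≡ 827 (mod 837).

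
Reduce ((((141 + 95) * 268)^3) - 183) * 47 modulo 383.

141 + 95 = 236
236 * 268 = 63248 ≡ 53 (mod 383)
(53)^3 ≡ 273 (mod 383)
273 - 183 = 90
90 * 47 = 4230 ≡ 17 (mod 383)

17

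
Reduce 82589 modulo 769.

82589 = 107·769 + 306, so 82589 ≡ 306 (mod 769).

306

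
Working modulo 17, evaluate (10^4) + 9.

13

(10)^4 ≡ 4 (mod 17)
4 + 9 = 13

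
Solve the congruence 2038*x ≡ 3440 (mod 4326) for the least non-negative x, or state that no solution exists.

gcd(2038, 4326) = 2, and 2 | 3440, so solutions exist.
Divide through by 2: 1019*x mod 2163 = 1720.
1019⁻¹ ≡ 1367 (mod 2163).
x ≡ 1367*1720 ≡ 59 (mod 2163).
The smallest non-negative solution is x = 59.

59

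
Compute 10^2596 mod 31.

10

Using repeated squaring:
2596 in binary is 101000100100, i.e. 2596 = 2048 + 512 + 32 + 4.
10^1 ≡ 10 (mod 31)
10^2 ≡ 10^2 = 100 ≡ 7 (mod 31)
10^4 ≡ 7^2 = 49 ≡ 18 (mod 31)
10^8 ≡ 18^2 = 324 ≡ 14 (mod 31)
10^16 ≡ 14^2 = 196 ≡ 10 (mod 31)
10^32 ≡ 10^2 = 100 ≡ 7 (mod 31)
10^64 ≡ 7^2 = 49 ≡ 18 (mod 31)
10^128 ≡ 18^2 = 324 ≡ 14 (mod 31)
10^256 ≡ 14^2 = 196 ≡ 10 (mod 31)
10^512 ≡ 10^2 = 100 ≡ 7 (mod 31)
10^1024 ≡ 7^2 = 49 ≡ 18 (mod 31)
10^2048 ≡ 18^2 = 324 ≡ 14 (mod 31)
10^2596 = 10^2048 · 10^512 · 10^32 · 10^4 ≡ 14 · 7 · 7 · 18 (mod 31).
Accumulate the product:
14 · 7 = 98 ≡ 5
5 · 7 = 35 ≡ 4
4 · 18 = 72 ≡ 10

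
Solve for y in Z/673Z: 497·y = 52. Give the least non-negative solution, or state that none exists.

15

gcd(497, 673) = 1, so a unique solution mod 673 exists.
497⁻¹ ≡ 65 (mod 673).
y ≡ 65·52 ≡ 15 (mod 673).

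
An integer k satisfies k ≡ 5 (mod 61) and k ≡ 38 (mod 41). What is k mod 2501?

981

61⁻¹ mod 41: 61×39 ≡ 1 (mod 41), so 61⁻¹ ≡ 39.
k = 5 + 61×((38 − 5)×39 mod 41) = 5 + 61×16 = 981.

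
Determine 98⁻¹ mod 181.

By the extended Euclidean algorithm:
181 = 1·98 + 83
98 = 1·83 + 15
83 = 5·15 + 8
15 = 1·8 + 7
8 = 1·7 + 1
7 = 7·1 + 0
gcd(98, 181) = 1, so the inverse exists.
Bézout: 1 = 13·181 − 24·98.
So 98⁻¹ ≡ −24 ≡ 157 (mod 181).

157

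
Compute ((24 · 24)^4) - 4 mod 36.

32

24 · 24 = 576 ≡ 0 (mod 36)
(0)^4 ≡ 0 (mod 36)
0 - 4 = -4 ≡ 32 (mod 36)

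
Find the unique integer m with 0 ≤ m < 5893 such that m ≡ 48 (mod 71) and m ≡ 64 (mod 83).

71⁻¹ mod 83: 71*76 ≡ 1 (mod 83), so 71⁻¹ ≡ 76.
m = 48 + 71*((64 − 48)*76 mod 83) = 48 + 71*54 = 3882.
Check: 3882 mod 71 = 48, 3882 mod 83 = 64. ✓

3882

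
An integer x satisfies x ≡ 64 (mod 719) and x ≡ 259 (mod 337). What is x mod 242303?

719⁻¹ mod 337: 719·15 ≡ 1 (mod 337), so 719⁻¹ ≡ 15.
x = 64 + 719·((259 − 64)·15 mod 337) = 64 + 719·229 = 164715.

164715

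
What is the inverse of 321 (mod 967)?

241

967 = 3*321 + 4
321 = 80*4 + 1
4 = 4*1 + 0
gcd(321, 967) = 1, so the inverse exists.
Bézout: 1 = −80*967 + 241*321.
So 321⁻¹ ≡ 241 (mod 967).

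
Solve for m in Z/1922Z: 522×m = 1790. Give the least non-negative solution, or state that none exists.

541

gcd(522, 1922) = 2, and 2 | 1790, so solutions exist.
Divide through by 2: 261×m = 895 (mod 961).
261⁻¹ ≡ 880 (mod 961).
m ≡ 880×895 ≡ 541 (mod 961).
The smallest non-negative solution is m = 541.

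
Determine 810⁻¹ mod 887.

599

Run the extended Euclidean algorithm:
887 = 1×810 + 77
810 = 10×77 + 40
77 = 1×40 + 37
40 = 1×37 + 3
37 = 12×3 + 1
3 = 3×1 + 0
gcd(810, 887) = 1, so the inverse exists.
Bézout: 1 = 263×887 − 288×810.
So 810⁻¹ ≡ −288 ≡ 599 (mod 887).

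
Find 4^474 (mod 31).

8

Compute successive squares:
474 in binary is 111011010, i.e. 474 = 256 + 128 + 64 + 16 + 8 + 2.
4^1 ≡ 4 (mod 31)
4^2 ≡ 4^2 = 16 (mod 31)
4^4 ≡ 16^2 = 256 ≡ 8 (mod 31)
4^8 ≡ 8^2 = 64 ≡ 2 (mod 31)
4^16 ≡ 2^2 = 4 (mod 31)
4^32 ≡ 4^2 = 16 (mod 31)
4^64 ≡ 16^2 = 256 ≡ 8 (mod 31)
4^128 ≡ 8^2 = 64 ≡ 2 (mod 31)
4^256 ≡ 2^2 = 4 (mod 31)
4^474 = 4^256 × 4^128 × 4^64 × 4^16 × 4^8 × 4^2 ≡ 4 × 2 × 8 × 4 × 2 × 16 (mod 31).
Accumulate the product:
4 × 2 = 8
8 × 8 = 64 ≡ 2
2 × 4 = 8
8 × 2 = 16
16 × 16 = 256 ≡ 8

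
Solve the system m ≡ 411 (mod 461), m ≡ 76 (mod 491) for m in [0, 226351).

461⁻¹ mod 491: 461*180 ≡ 1 (mod 491), so 461⁻¹ ≡ 180.
m = 411 + 461*((76 − 411)*180 mod 491) = 411 + 461*93 = 43284.

43284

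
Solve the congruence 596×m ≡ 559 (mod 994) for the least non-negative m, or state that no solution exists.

gcd(596, 994) = 2, and 2 does not divide 559.
So the congruence has no solution.

no solution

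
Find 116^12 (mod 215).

41

12 in binary is 1100, i.e. 12 = 8 + 4.
116^1 ≡ 116 (mod 215)
116^2 ≡ 116^2 = 13456 ≡ 126 (mod 215)
116^4 ≡ 126^2 = 15876 ≡ 181 (mod 215)
116^8 ≡ 181^2 = 32761 ≡ 81 (mod 215)
116^12 = 116^8 · 116^4 ≡ 81 · 181 (mod 215).
81 · 181 = 14661 ≡ 41 (mod 215).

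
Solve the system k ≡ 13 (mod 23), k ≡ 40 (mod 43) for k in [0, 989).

427

23⁻¹ mod 43: 23*15 ≡ 1 (mod 43), so 23⁻¹ ≡ 15.
k = 13 + 23*((40 − 13)*15 mod 43) = 13 + 23*18 = 427.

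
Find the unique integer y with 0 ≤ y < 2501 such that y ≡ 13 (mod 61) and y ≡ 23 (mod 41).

1294

61⁻¹ mod 41: 61·39 ≡ 1 (mod 41), so 61⁻¹ ≡ 39.
y = 13 + 61·((23 − 13)·39 mod 41) = 13 + 61·21 = 1294.
Check: 1294 mod 61 = 13, 1294 mod 41 = 23. ✓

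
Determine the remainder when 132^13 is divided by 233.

13 in binary is 1101, i.e. 13 = 8 + 4 + 1.
132^1 ≡ 132 (mod 233)
132^2 ≡ 132^2 = 17424 ≡ 182 (mod 233)
132^4 ≡ 182^2 = 33124 ≡ 38 (mod 233)
132^8 ≡ 38^2 = 1444 ≡ 46 (mod 233)
132^13 = 132^8 · 132^4 · 132^1 ≡ 46 · 38 · 132 (mod 233).
Accumulate the product:
46 · 38 = 1748 ≡ 117
117 · 132 = 15444 ≡ 66

66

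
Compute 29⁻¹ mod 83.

Apply the Euclidean algorithm and back-substitute:
83 = 2*29 + 25
29 = 1*25 + 4
25 = 6*4 + 1
4 = 4*1 + 0
gcd(29, 83) = 1, so the inverse exists.
Back-substitute for 1:
1 = 1*25 − 6*4
  = −6*29 + 7*25
  = 7*83 − 20*29
So 29⁻¹ ≡ −20 ≡ 63 (mod 83).

63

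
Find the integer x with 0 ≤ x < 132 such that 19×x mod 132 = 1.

7

By the extended Euclidean algorithm:
132 = 6·19 + 18
19 = 1·18 + 1
18 = 18·1 + 0
gcd(19, 132) = 1, so the inverse exists.
Bézout: 1 = −1·132 + 7·19.
So 19⁻¹ ≡ 7 (mod 132).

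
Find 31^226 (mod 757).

By square-and-multiply:
226 in binary is 11100010, i.e. 226 = 128 + 64 + 32 + 2.
31^1 ≡ 31 (mod 757)
31^2 ≡ 31^2 = 961 ≡ 204 (mod 757)
31^4 ≡ 204^2 = 41616 ≡ 738 (mod 757)
31^8 ≡ 738^2 = 544644 ≡ 361 (mod 757)
31^16 ≡ 361^2 = 130321 ≡ 117 (mod 757)
31^32 ≡ 117^2 = 13689 ≡ 63 (mod 757)
31^64 ≡ 63^2 = 3969 ≡ 184 (mod 757)
31^128 ≡ 184^2 = 33856 ≡ 548 (mod 757)
31^226 = 31^128 * 31^64 * 31^32 * 31^2 ≡ 548 * 184 * 63 * 204 (mod 757).
Accumulate the product:
548 * 184 = 100832 ≡ 151
151 * 63 = 9513 ≡ 429
429 * 204 = 87516 ≡ 461

461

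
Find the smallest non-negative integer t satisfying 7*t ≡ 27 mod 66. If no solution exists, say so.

gcd(7, 66) = 1, so a unique solution mod 66 exists.
7⁻¹ ≡ 19 (mod 66).
t ≡ 19*27 ≡ 51 (mod 66).

51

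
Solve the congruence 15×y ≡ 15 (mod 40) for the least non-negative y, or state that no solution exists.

1

gcd(15, 40) = 5, and 5 | 15, so solutions exist.
Divide through by 5: 3×y ≡ 3 (mod 8).
3⁻¹ ≡ 3 (mod 8).
y ≡ 3×3 ≡ 1 (mod 8).
The smallest non-negative solution is y = 1.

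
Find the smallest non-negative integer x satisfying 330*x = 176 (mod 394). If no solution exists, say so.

145

gcd(330, 394) = 2, and 2 | 176, so solutions exist.
Divide through by 2: 165*x mod 197 = 88.
165⁻¹ ≡ 80 (mod 197).
x ≡ 80*88 ≡ 145 (mod 197).
The smallest non-negative solution is x = 145.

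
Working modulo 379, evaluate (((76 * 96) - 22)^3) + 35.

198

76 * 96 = 7296 ≡ 95 (mod 379)
95 - 22 = 73
(73)^3 ≡ 163 (mod 379)
163 + 35 = 198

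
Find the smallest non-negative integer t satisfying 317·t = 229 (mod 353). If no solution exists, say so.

278

gcd(317, 353) = 1, so a unique solution mod 353 exists.
317⁻¹ ≡ 49 (mod 353).
t ≡ 49·229 ≡ 278 (mod 353).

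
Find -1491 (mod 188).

-1491 = -8*188 + 13, so -1491 ≡ 13 (mod 188).

13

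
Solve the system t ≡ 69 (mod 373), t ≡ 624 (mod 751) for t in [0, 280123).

373⁻¹ mod 751: 373·300 ≡ 1 (mod 751), so 373⁻¹ ≡ 300.
t = 69 + 373·((624 − 69)·300 mod 751) = 69 + 373·529 = 197386.
Check: 197386 mod 373 = 69, 197386 mod 751 = 624. ✓

197386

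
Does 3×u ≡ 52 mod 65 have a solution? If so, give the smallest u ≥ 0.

39

gcd(3, 65) = 1, so a unique solution mod 65 exists.
3⁻¹ ≡ 22 (mod 65).
u ≡ 22×52 ≡ 39 (mod 65).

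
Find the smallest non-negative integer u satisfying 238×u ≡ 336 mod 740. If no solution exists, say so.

gcd(238, 740) = 2, and 2 | 336, so solutions exist.
Divide through by 2: 119×u mod 370 = 168.
119⁻¹ ≡ 199 (mod 370).
u ≡ 199×168 ≡ 132 (mod 370).
The smallest non-negative solution is u = 132.

132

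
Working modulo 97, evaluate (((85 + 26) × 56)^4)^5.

85 + 26 = 111 ≡ 14 (mod 97)
14 × 56 = 784 ≡ 8 (mod 97)
(8)^4 ≡ 22 (mod 97)
(22)^5 ≡ 22 (mod 97)

22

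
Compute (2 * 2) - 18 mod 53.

39

2 * 2 = 4
4 - 18 = -14 ≡ 39 (mod 53)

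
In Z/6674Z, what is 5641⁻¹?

659

6674 = 1·5641 + 1033
5641 = 5·1033 + 476
1033 = 2·476 + 81
476 = 5·81 + 71
81 = 1·71 + 10
71 = 7·10 + 1
10 = 10·1 + 0
gcd(5641, 6674) = 1, so the inverse exists.
Back-substitute for 1:
1 = 1·71 − 7·10
  = −7·81 + 8·71
  = 8·476 − 47·81
  = −47·1033 + 102·476
  = 102·5641 − 557·1033
  = −557·6674 + 659·5641
So 5641⁻¹ ≡ 659 (mod 6674).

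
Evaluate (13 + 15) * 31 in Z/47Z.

13 + 15 = 28
28 * 31 = 868 ≡ 22 (mod 47)

22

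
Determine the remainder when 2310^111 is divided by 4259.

543

By square-and-multiply:
111 in binary is 1101111, i.e. 111 = 64 + 32 + 8 + 4 + 2 + 1.
2310^1 ≡ 2310 (mod 4259)
2310^2 ≡ 2310^2 = 5336100 ≡ 3832 (mod 4259)
2310^4 ≡ 3832^2 = 14684224 ≡ 3451 (mod 4259)
2310^8 ≡ 3451^2 = 11909401 ≡ 1237 (mod 4259)
2310^16 ≡ 1237^2 = 1530169 ≡ 1188 (mod 4259)
2310^32 ≡ 1188^2 = 1411344 ≡ 1615 (mod 4259)
2310^64 ≡ 1615^2 = 2608225 ≡ 1717 (mod 4259)
2310^111 = 2310^64 · 2310^32 · 2310^8 · 2310^4 · 2310^2 · 2310^1 ≡ 1717 · 1615 · 1237 · 3451 · 3832 · 2310 (mod 4259).
Accumulate the product:
1717 · 1615 = 2772955 ≡ 346
346 · 1237 = 428002 ≡ 2102
2102 · 3451 = 7254002 ≡ 925
925 · 3832 = 3544600 ≡ 1112
1112 · 2310 = 2568720 ≡ 543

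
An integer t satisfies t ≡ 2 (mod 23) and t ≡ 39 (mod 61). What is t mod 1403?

23⁻¹ mod 61: 23×8 ≡ 1 (mod 61), so 23⁻¹ ≡ 8.
t = 2 + 23×((39 − 2)×8 mod 61) = 2 + 23×52 = 1198.

1198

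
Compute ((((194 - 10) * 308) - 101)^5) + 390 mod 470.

121

194 - 10 = 184
184 * 308 = 56672 ≡ 272 (mod 470)
272 - 101 = 171
(171)^5 ≡ 201 (mod 470)
201 + 390 = 591 ≡ 121 (mod 470)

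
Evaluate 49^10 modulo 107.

10 in binary is 1010, i.e. 10 = 8 + 2.
49^1 ≡ 49 (mod 107)
49^2 ≡ 49^2 = 2401 ≡ 47 (mod 107)
49^4 ≡ 47^2 = 2209 ≡ 69 (mod 107)
49^8 ≡ 69^2 = 4761 ≡ 53 (mod 107)
49^10 = 49^8 * 49^2 ≡ 53 * 47 (mod 107).
53 * 47 = 2491 ≡ 30 (mod 107).

30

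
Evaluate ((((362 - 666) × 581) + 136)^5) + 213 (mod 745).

362 - 666 = -304 ≡ 441 (mod 745)
441 × 581 = 256221 ≡ 686 (mod 745)
686 + 136 = 822 ≡ 77 (mod 745)
(77)^5 ≡ 242 (mod 745)
242 + 213 = 455

455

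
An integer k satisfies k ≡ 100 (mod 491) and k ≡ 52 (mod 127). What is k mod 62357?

41835

491⁻¹ mod 127: 491×112 ≡ 1 (mod 127), so 491⁻¹ ≡ 112.
k = 100 + 491×((52 − 100)×112 mod 127) = 100 + 491×85 = 41835.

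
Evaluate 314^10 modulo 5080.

1136

Compute successive squares:
314^1 ≡ 314 (mod 5080)
314^2 ≡ 314^2 = 98596 ≡ 2076 (mod 5080)
314^4 ≡ 2076^2 = 4309776 ≡ 1936 (mod 5080)
314^8 ≡ 1936^2 = 3748096 ≡ 4136 (mod 5080)
314^10 = 314^8 × 314^2 ≡ 4136 × 2076 (mod 5080).
4136 × 2076 = 8586336 ≡ 1136 (mod 5080).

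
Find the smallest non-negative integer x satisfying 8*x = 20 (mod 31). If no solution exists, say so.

18

gcd(8, 31) = 1, so a unique solution mod 31 exists.
8⁻¹ ≡ 4 (mod 31).
x ≡ 4*20 ≡ 18 (mod 31).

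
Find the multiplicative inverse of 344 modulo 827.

589

Run the extended Euclidean algorithm:
827 = 2·344 + 139
344 = 2·139 + 66
139 = 2·66 + 7
66 = 9·7 + 3
7 = 2·3 + 1
3 = 3·1 + 0
gcd(344, 827) = 1, so the inverse exists.
Back-substitute for 1:
1 = 1·7 − 2·3
  = −2·66 + 19·7
  = 19·139 − 40·66
  = −40·344 + 99·139
  = 99·827 − 238·344
So 344⁻¹ ≡ −238 ≡ 589 (mod 827).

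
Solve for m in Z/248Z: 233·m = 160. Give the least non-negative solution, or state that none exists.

gcd(233, 248) = 1, so a unique solution mod 248 exists.
233⁻¹ ≡ 33 (mod 248).
m ≡ 33·160 ≡ 72 (mod 248).

72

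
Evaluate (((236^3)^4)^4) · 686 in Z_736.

704

(236)^3 ≡ 32 (mod 736)
(32)^4 ≡ 512 (mod 736)
(512)^4 ≡ 192 (mod 736)
192 · 686 = 131712 ≡ 704 (mod 736)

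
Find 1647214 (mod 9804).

1647214 = 168·9804 + 142, so 1647214 ≡ 142 (mod 9804).

142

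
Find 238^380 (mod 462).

364

By square-and-multiply:
380 in binary is 101111100, i.e. 380 = 256 + 64 + 32 + 16 + 8 + 4.
238^1 ≡ 238 (mod 462)
238^2 ≡ 238^2 = 56644 ≡ 280 (mod 462)
238^4 ≡ 280^2 = 78400 ≡ 322 (mod 462)
238^8 ≡ 322^2 = 103684 ≡ 196 (mod 462)
238^16 ≡ 196^2 = 38416 ≡ 70 (mod 462)
238^32 ≡ 70^2 = 4900 ≡ 280 (mod 462)
238^64 ≡ 280^2 = 78400 ≡ 322 (mod 462)
238^128 ≡ 322^2 = 103684 ≡ 196 (mod 462)
238^256 ≡ 196^2 = 38416 ≡ 70 (mod 462)
238^380 = 238^256 · 238^64 · 238^32 · 238^16 · 238^8 · 238^4 ≡ 70 · 322 · 280 · 70 · 196 · 322 (mod 462).
Accumulate the product:
70 · 322 = 22540 ≡ 364
364 · 280 = 101920 ≡ 280
280 · 70 = 19600 ≡ 196
196 · 196 = 38416 ≡ 70
70 · 322 = 22540 ≡ 364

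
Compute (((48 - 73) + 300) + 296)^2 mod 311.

113

48 - 73 = -25 ≡ 286 (mod 311)
286 + 300 = 586 ≡ 275 (mod 311)
275 + 296 = 571 ≡ 260 (mod 311)
(260)^2 ≡ 113 (mod 311)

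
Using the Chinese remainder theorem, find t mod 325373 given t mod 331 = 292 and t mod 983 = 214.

252845

331⁻¹ mod 983: 331*885 ≡ 1 (mod 983), so 331⁻¹ ≡ 885.
t = 292 + 331*((214 − 292)*885 mod 983) = 292 + 331*763 = 252845.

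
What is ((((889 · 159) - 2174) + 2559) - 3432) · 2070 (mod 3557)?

889 · 159 = 141351 ≡ 2628 (mod 3557)
2628 - 2174 = 454
454 + 2559 = 3013
3013 - 3432 = -419 ≡ 3138 (mod 3557)
3138 · 2070 = 6495660 ≡ 578 (mod 3557)

578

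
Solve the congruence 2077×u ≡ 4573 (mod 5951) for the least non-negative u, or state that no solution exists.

gcd(2077, 5951) = 1, so a unique solution mod 5951 exists.
2077⁻¹ ≡ 1424 (mod 5951).
u ≡ 1424×4573 ≡ 1558 (mod 5951).

1558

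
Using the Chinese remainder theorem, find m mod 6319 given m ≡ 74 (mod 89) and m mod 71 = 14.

3990

89⁻¹ mod 71: 89·4 ≡ 1 (mod 71), so 89⁻¹ ≡ 4.
m = 74 + 89·((14 − 74)·4 mod 71) = 74 + 89·44 = 3990.
Check: 3990 mod 89 = 74, 3990 mod 71 = 14. ✓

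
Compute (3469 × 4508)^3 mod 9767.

1977

3469 × 4508 = 15638252 ≡ 1285 (mod 9767)
(1285)^3 ≡ 1977 (mod 9767)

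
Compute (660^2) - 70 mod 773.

(660)^2 ≡ 401 (mod 773)
401 - 70 = 331

331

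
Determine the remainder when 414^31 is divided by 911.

By square-and-multiply:
31 in binary is 11111, i.e. 31 = 16 + 8 + 4 + 2 + 1.
414^1 ≡ 414 (mod 911)
414^2 ≡ 414^2 = 171396 ≡ 128 (mod 911)
414^4 ≡ 128^2 = 16384 ≡ 897 (mod 911)
414^8 ≡ 897^2 = 804609 ≡ 196 (mod 911)
414^16 ≡ 196^2 = 38416 ≡ 154 (mod 911)
414^31 = 414^16 · 414^8 · 414^4 · 414^2 · 414^1 ≡ 154 · 196 · 897 · 128 · 414 (mod 911).
Accumulate the product:
154 · 196 = 30184 ≡ 121
121 · 897 = 108537 ≡ 128
128 · 128 = 16384 ≡ 897
897 · 414 = 371358 ≡ 581

581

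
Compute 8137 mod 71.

43

8137 = 114×71 + 43, so 8137 ≡ 43 (mod 71).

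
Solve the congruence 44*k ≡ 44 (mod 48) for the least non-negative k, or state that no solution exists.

gcd(44, 48) = 4, and 4 | 44, so solutions exist.
Divide through by 4: 11*k mod 12 = 11.
11⁻¹ ≡ 11 (mod 12).
k ≡ 11*11 ≡ 1 (mod 12).
The smallest non-negative solution is k = 1.

1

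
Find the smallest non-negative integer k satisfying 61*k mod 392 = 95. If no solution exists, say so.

355

gcd(61, 392) = 1, so a unique solution mod 392 exists.
61⁻¹ ≡ 45 (mod 392).
k ≡ 45*95 ≡ 355 (mod 392).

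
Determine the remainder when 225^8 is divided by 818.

385

Compute successive squares:
225^1 ≡ 225 (mod 818)
225^2 ≡ 225^2 = 50625 ≡ 727 (mod 818)
225^4 ≡ 727^2 = 528529 ≡ 101 (mod 818)
225^8 ≡ 101^2 = 10201 ≡ 385 (mod 818)
So 225^8 ≡ 385 (mod 818).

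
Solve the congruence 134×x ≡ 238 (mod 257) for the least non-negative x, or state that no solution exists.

90

gcd(134, 257) = 1, so a unique solution mod 257 exists.
134⁻¹ ≡ 117 (mod 257).
x ≡ 117×238 ≡ 90 (mod 257).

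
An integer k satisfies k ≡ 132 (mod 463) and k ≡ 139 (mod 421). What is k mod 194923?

162645

463⁻¹ mod 421: 463*411 ≡ 1 (mod 421), so 463⁻¹ ≡ 411.
k = 132 + 463*((139 − 132)*411 mod 421) = 132 + 463*351 = 162645.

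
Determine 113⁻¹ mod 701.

335

By the extended Euclidean algorithm:
701 = 6×113 + 23
113 = 4×23 + 21
23 = 1×21 + 2
21 = 10×2 + 1
2 = 2×1 + 0
gcd(113, 701) = 1, so the inverse exists.
Bézout: 1 = −54×701 + 335×113.
So 113⁻¹ ≡ 335 (mod 701).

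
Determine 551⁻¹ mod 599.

599 = 1·551 + 48
551 = 11·48 + 23
48 = 2·23 + 2
23 = 11·2 + 1
2 = 2·1 + 0
gcd(551, 599) = 1, so the inverse exists.
Bézout: 1 = −264·599 + 287·551.
So 551⁻¹ ≡ 287 (mod 599).

287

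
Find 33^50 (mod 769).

456

50 in binary is 110010, i.e. 50 = 32 + 16 + 2.
33^1 ≡ 33 (mod 769)
33^2 ≡ 33^2 = 1089 ≡ 320 (mod 769)
33^4 ≡ 320^2 = 102400 ≡ 123 (mod 769)
33^8 ≡ 123^2 = 15129 ≡ 518 (mod 769)
33^16 ≡ 518^2 = 268324 ≡ 712 (mod 769)
33^32 ≡ 712^2 = 506944 ≡ 173 (mod 769)
33^50 = 33^32 · 33^16 · 33^2 ≡ 173 · 712 · 320 (mod 769).
Accumulate the product:
173 · 712 = 123176 ≡ 136
136 · 320 = 43520 ≡ 456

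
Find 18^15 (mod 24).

By square-and-multiply:
15 in binary is 1111, i.e. 15 = 8 + 4 + 2 + 1.
18^1 ≡ 18 (mod 24)
18^2 ≡ 18^2 = 324 ≡ 12 (mod 24)
18^4 ≡ 12^2 = 144 ≡ 0 (mod 24)
18^8 ≡ 0^2 = 0 (mod 24)
18^15 = 18^8 · 18^4 · 18^2 · 18^1 ≡ 0 · 0 · 12 · 18 (mod 24).
Accumulate the product:
0 · 0 = 0
0 · 12 = 0
0 · 18 = 0

0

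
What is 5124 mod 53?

36

5124 = 96×53 + 36, so 5124 ≡ 36 (mod 53).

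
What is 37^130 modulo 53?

1

Using repeated squaring:
130 in binary is 10000010, i.e. 130 = 128 + 2.
37^1 ≡ 37 (mod 53)
37^2 ≡ 37^2 = 1369 ≡ 44 (mod 53)
37^4 ≡ 44^2 = 1936 ≡ 28 (mod 53)
37^8 ≡ 28^2 = 784 ≡ 42 (mod 53)
37^16 ≡ 42^2 = 1764 ≡ 15 (mod 53)
37^32 ≡ 15^2 = 225 ≡ 13 (mod 53)
37^64 ≡ 13^2 = 169 ≡ 10 (mod 53)
37^128 ≡ 10^2 = 100 ≡ 47 (mod 53)
37^130 = 37^128 * 37^2 ≡ 47 * 44 (mod 53).
47 * 44 = 2068 ≡ 1 (mod 53).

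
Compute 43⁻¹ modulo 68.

19

68 = 1×43 + 25
43 = 1×25 + 18
25 = 1×18 + 7
18 = 2×7 + 4
7 = 1×4 + 3
4 = 1×3 + 1
3 = 3×1 + 0
gcd(43, 68) = 1, so the inverse exists.
Back-substitute for 1:
1 = 1×4 − 1×3
  = −1×7 + 2×4
  = 2×18 − 5×7
  = −5×25 + 7×18
  = 7×43 − 12×25
  = −12×68 + 19×43
So 43⁻¹ ≡ 19 (mod 68).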